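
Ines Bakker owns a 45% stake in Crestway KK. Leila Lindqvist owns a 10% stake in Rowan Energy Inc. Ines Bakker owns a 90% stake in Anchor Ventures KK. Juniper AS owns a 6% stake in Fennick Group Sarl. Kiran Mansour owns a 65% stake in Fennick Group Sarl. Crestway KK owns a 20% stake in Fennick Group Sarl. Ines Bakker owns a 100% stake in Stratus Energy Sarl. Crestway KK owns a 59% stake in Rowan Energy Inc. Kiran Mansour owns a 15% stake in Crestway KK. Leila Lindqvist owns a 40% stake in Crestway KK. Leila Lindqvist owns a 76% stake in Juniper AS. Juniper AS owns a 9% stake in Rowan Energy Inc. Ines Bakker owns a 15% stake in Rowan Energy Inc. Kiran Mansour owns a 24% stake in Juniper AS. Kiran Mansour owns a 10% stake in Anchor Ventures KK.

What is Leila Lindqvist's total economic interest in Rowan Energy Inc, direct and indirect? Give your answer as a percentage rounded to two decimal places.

Leila reaches Rowan along 3 paths.
Via Crestway: 40% × 59% = 23.6%.
Direct stake: 10% = 10%.
Via Juniper: 76% × 9% = 6.84%.
Total: 23.6% + 10% + 6.84% = 40.44%.

40.44%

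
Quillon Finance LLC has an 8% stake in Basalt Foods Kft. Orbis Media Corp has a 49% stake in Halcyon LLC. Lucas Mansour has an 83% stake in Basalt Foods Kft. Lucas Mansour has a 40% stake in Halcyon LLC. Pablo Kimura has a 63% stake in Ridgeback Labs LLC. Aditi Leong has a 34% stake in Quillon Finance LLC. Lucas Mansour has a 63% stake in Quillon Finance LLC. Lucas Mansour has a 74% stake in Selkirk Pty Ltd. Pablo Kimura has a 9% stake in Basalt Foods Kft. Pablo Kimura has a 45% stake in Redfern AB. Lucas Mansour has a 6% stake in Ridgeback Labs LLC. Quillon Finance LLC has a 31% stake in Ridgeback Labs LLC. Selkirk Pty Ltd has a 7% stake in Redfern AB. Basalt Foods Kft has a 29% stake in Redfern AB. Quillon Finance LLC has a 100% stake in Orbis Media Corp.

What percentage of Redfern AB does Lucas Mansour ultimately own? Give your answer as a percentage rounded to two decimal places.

Lucas reaches Redfern along 3 paths.
Via Basalt: 83% × 29% = 24.07%.
Via Quillon → Basalt: 63% × 8% × 29% = 1.4616%.
Via Selkirk: 74% × 7% = 5.18%.
Total: 24.07% + 1.4616% + 5.18% = 30.7116%.
Rounded: 30.71%.

30.71%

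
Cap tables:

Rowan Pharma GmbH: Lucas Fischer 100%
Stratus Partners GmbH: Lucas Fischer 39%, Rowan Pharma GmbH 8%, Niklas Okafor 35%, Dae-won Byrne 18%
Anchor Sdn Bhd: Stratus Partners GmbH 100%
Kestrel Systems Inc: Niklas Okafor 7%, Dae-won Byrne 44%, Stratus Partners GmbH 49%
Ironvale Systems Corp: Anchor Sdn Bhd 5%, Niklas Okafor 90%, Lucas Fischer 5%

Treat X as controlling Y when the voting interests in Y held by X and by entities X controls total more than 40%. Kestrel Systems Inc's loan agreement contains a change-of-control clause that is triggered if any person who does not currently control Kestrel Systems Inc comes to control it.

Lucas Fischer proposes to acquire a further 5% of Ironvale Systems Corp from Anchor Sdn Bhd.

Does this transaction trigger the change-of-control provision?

No

The purchase adds only to Lucas's holdings (Anchor's stake shrinks), so Lucas is the only person who could newly come to control Kestrel.
Lucas holds 100% of Rowan, so Lucas controls Rowan.
Lucas and Rowan together hold 39% + 8% = 47% of Stratus, so Lucas controls Stratus.
Stratus holds 49% of Kestrel, so Lucas controls Kestrel.
So Lucas already controls Kestrel before the transaction.
After the purchase, Lucas's direct stake in Ironvale rises to 5% + 5% = 10%, and Anchor's stake falls to 0%.
Lucas controlled Kestrel already, so this is not a new person acquiring control; every other person's position is unchanged or reduced.
No new person acquires control, so the clause is not triggered.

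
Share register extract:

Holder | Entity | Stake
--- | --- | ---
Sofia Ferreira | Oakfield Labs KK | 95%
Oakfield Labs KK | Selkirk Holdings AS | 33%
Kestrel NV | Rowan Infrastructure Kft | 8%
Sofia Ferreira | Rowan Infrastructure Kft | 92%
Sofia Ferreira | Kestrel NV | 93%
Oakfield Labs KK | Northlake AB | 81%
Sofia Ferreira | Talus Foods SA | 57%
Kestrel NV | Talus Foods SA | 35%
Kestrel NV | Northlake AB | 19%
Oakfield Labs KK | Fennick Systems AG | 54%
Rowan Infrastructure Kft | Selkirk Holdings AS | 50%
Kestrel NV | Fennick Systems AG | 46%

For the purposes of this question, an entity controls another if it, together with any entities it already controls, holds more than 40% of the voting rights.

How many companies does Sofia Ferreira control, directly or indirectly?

7

Sofia holds 93% of Kestrel, so Sofia controls Kestrel.
Sofia and Kestrel together hold 57% + 35% = 92% of Talus, so Sofia controls Talus.
Sofia and Kestrel together hold 92% + 8% = 100% of Rowan, so Sofia controls Rowan.
Sofia holds 95% of Oakfield, so Sofia controls Oakfield.
Kestrel and Oakfield together hold 19% + 81% = 100% of Northlake, so Sofia controls Northlake.
Rowan and Oakfield together hold 50% + 33% = 83% of Selkirk, so Sofia controls Selkirk.
Kestrel and Oakfield together hold 46% + 54% = 100% of Fennick, so Sofia controls Fennick.
Sofia controls 7 companies.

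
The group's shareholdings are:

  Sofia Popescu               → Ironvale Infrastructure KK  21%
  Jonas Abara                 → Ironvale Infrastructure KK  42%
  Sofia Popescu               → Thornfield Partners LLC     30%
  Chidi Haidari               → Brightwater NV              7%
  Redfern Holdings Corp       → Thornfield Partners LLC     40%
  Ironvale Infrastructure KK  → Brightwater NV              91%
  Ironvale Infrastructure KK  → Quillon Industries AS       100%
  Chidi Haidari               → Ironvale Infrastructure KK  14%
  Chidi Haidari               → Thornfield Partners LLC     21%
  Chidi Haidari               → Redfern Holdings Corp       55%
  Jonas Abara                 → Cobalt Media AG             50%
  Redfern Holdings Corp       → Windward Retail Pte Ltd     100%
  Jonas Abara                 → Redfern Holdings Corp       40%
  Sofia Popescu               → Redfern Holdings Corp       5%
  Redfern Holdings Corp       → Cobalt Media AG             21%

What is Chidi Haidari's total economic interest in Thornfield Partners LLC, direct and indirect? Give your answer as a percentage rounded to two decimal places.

Chidi reaches Thornfield along 2 paths.
Direct stake: 21% = 21%.
Via Redfern: 55% × 40% = 22%.
Total: 21% + 22% = 43%.
Rounded: 43.00%.

43.00%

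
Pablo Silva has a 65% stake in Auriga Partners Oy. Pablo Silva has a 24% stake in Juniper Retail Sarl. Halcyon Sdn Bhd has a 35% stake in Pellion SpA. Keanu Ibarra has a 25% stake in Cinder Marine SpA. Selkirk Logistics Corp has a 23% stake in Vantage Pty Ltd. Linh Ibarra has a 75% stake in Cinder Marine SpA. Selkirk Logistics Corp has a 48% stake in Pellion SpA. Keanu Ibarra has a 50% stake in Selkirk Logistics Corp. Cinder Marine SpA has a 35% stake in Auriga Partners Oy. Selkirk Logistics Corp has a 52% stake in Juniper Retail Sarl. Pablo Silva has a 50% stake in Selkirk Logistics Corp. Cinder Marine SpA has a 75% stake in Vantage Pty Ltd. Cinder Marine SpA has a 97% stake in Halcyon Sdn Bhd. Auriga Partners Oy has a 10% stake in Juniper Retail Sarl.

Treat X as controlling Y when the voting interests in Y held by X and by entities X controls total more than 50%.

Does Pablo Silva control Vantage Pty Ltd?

No

Pablo holds 65% of Auriga, so Pablo controls Auriga.
Neither Pablo nor any entity Pablo controls holds any voting interest in Vantage.
So Pablo does not control Vantage.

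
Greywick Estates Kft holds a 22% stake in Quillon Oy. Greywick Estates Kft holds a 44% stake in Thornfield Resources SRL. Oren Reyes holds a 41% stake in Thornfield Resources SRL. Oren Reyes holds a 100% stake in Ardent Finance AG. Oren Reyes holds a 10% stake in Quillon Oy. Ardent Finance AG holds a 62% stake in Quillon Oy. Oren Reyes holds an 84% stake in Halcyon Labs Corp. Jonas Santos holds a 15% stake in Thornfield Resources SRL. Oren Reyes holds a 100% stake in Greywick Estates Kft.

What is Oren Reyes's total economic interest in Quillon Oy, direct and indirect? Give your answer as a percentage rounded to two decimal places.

94.00%

Oren reaches Quillon along 3 paths.
Via Ardent: 100% × 62% = 62%.
Direct stake: 10% = 10%.
Via Greywick: 100% × 22% = 22%.
Total: 62% + 10% + 22% = 94%.
Rounded: 94.00%.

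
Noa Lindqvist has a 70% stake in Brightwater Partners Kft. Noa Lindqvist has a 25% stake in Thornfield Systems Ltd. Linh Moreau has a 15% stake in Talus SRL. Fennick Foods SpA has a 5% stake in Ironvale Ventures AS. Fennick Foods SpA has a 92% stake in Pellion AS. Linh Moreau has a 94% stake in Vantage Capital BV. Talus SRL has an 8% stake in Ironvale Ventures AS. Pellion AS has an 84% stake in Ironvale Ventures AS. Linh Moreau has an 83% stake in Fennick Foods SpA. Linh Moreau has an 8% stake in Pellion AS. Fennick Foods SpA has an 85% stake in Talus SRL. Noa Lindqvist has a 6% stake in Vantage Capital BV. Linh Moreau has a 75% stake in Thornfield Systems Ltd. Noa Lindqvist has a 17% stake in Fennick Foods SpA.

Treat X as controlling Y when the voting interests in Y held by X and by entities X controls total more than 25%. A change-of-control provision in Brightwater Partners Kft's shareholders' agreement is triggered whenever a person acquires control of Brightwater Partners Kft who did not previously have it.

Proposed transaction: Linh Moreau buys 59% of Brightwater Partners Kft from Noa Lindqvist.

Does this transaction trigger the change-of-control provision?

Yes

The purchase adds only to Linh's holdings (Noa's stake shrinks), so Linh is the only person who could newly come to control Brightwater.
Linh holds 94% of Vantage, so Linh controls Vantage.
Linh holds 75% of Thornfield, so Linh controls Thornfield.
Linh holds 83% of Fennick, so Linh controls Fennick.
Linh and Fennick together hold 15% + 85% = 100% of Talus, so Linh controls Talus.
Linh and Fennick together hold 8% + 92% = 100% of Pellion, so Linh controls Pellion.
Talus and Pellion and Fennick together hold 8% + 84% + 5% = 97% of Ironvale, so Linh controls Ironvale.
Neither Linh nor any entity Linh controls holds any voting interest in Brightwater.
So before the transaction, Linh does not control Brightwater.
After the purchase, Linh holds 59% of Brightwater directly, and Noa's stake falls to 11%.
Linh holds 59% of Brightwater, so Linh controls Brightwater.
Linh did not control Brightwater before and does after, so the clause is triggered.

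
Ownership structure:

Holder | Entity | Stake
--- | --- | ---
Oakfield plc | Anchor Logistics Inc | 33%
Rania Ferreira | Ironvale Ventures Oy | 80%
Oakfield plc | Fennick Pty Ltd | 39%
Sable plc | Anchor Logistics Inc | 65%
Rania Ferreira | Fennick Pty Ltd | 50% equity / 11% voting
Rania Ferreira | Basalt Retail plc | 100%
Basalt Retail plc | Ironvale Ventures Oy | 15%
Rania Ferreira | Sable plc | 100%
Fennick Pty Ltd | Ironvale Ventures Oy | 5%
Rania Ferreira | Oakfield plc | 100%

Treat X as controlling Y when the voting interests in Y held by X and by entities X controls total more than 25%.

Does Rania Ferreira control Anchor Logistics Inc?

Yes

Rania holds 100% of Sable, so Rania controls Sable.
Rania holds 100% of Oakfield, so Rania controls Oakfield.
Sable and Oakfield together hold 65% + 33% = 98% of Anchor, so Rania controls Anchor.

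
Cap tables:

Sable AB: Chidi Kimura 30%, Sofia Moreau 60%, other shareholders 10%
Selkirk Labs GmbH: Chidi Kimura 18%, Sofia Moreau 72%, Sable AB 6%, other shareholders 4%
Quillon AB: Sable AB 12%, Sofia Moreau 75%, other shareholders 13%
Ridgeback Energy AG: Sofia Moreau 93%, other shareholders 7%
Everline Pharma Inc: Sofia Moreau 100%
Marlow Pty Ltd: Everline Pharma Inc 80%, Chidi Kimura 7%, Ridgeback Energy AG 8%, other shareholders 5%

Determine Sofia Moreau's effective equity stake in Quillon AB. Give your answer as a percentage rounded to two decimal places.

Sofia reaches Quillon along 2 paths.
Via Sable: 60% × 12% = 7.2%.
Direct stake: 75% = 75%.
Total: 7.2% + 75% = 82.2%.
Rounded: 82.20%.

82.20%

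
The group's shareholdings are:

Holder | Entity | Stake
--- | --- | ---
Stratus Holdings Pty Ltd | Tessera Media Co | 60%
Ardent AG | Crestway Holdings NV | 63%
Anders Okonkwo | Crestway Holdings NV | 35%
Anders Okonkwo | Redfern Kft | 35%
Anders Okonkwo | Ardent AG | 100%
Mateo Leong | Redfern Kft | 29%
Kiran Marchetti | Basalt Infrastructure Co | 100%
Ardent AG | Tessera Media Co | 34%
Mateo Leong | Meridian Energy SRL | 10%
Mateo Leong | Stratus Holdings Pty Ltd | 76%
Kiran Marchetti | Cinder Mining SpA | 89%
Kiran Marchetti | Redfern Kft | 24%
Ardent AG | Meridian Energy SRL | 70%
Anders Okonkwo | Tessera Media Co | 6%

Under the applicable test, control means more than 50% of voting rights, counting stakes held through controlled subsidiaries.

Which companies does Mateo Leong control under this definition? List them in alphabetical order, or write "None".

Stratus Holdings Pty Ltd, Tessera Media Co

Mateo holds 76% of Stratus, so Mateo controls Stratus.
Stratus holds 60% of Tessera, so Mateo controls Tessera.
No other company's threshold is met.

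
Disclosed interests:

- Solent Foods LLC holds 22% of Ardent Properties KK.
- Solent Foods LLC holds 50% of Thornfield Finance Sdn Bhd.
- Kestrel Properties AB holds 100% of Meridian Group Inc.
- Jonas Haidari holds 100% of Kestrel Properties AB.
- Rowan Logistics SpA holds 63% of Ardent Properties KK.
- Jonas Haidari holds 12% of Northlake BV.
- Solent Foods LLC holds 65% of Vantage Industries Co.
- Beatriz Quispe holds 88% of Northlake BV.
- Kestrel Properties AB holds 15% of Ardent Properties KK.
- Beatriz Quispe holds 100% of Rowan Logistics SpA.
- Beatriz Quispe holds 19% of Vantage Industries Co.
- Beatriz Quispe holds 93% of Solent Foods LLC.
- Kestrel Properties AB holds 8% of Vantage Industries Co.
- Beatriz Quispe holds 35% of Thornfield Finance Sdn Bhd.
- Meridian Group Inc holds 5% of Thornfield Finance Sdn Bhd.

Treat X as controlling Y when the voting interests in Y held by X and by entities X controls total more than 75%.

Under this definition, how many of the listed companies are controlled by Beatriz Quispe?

Beatriz holds 93% of Solent, so Beatriz controls Solent.
Beatriz holds 100% of Rowan, so Beatriz controls Rowan.
Solent and Beatriz together hold 65% + 19% = 84% of Vantage, so Beatriz controls Vantage.
Solent and Beatriz together hold 50% + 35% = 85% of Thornfield, so Beatriz controls Thornfield.
Rowan and Solent together hold 63% + 22% = 85% of Ardent, so Beatriz controls Ardent.
Beatriz holds 88% of Northlake, so Beatriz controls Northlake.
No other company's threshold is met.
Beatriz controls 6 companies.

6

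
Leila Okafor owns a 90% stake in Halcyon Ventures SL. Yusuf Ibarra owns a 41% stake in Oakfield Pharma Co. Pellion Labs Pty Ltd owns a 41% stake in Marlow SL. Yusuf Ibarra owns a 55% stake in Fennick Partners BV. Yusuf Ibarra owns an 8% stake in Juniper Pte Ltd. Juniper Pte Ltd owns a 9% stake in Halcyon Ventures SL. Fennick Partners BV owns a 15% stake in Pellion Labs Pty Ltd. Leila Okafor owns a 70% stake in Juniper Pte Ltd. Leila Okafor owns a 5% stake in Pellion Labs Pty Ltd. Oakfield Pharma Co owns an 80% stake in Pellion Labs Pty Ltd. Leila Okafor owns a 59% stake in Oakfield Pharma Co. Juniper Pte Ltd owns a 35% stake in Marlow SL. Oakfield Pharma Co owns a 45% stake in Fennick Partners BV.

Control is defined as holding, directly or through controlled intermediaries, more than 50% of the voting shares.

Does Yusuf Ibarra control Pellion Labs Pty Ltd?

Yusuf holds 55% of Fennick, so Yusuf controls Fennick.
In Pellion, Yusuf's side holds only 15%, not > 50%.
So Yusuf does not control Pellion.

No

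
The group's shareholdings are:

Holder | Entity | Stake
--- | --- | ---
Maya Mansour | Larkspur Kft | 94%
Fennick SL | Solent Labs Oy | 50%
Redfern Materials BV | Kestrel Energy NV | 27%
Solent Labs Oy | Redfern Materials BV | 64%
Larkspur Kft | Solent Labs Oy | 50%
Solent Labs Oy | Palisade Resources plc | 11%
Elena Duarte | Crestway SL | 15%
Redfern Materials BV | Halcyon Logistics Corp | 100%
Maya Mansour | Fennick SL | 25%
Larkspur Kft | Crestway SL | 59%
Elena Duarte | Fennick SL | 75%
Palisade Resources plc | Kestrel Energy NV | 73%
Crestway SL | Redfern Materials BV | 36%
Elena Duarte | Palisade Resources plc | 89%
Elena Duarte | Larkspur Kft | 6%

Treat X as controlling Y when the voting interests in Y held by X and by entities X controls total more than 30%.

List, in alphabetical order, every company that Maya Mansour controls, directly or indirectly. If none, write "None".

Crestway SL, Halcyon Logistics Corp, Larkspur Kft, Redfern Materials BV, Solent Labs Oy

Maya holds 94% of Larkspur, so Maya controls Larkspur.
Larkspur holds 59% of Crestway, so Maya controls Crestway.
Larkspur holds 50% of Solent, so Maya controls Solent.
Solent and Crestway together hold 64% + 36% = 100% of Redfern, so Maya controls Redfern.
Redfern holds 100% of Halcyon, so Maya controls Halcyon.
No other company's threshold is met.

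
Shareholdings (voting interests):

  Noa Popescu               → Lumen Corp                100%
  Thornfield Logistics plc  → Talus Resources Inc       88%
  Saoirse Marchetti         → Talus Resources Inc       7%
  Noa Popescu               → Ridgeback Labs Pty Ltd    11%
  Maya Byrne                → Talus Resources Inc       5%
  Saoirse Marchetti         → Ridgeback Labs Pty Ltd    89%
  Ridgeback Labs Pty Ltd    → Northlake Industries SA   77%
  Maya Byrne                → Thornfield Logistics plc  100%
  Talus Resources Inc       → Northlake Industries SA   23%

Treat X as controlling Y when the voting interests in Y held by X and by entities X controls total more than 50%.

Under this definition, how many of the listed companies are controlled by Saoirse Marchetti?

Saoirse holds 89% of Ridgeback, so Saoirse controls Ridgeback.
Ridgeback holds 77% of Northlake, so Saoirse controls Northlake.
No other company's threshold is met.
Saoirse controls 2 companies.

2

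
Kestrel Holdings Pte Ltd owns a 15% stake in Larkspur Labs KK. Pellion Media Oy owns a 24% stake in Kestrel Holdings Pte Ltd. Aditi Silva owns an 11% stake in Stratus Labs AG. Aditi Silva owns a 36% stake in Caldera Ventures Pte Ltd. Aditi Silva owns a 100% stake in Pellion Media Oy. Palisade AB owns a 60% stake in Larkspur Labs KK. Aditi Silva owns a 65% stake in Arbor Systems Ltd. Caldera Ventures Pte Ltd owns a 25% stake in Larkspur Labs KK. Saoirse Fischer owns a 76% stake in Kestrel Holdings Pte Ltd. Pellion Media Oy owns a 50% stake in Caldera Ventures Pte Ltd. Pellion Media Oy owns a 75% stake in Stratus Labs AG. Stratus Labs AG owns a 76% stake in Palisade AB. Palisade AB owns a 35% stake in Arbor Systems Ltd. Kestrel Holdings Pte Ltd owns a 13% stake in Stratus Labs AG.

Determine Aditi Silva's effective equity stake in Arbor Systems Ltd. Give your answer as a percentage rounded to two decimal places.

88.71%

Aditi reaches Arbor along 4 paths.
Direct stake: 65% = 65%.
Via Pellion → Stratus → Palisade: 100% × 75% × 76% × 35% = 19.95%.
Via Stratus → Palisade: 11% × 76% × 35% = 2.926%.
Via Pellion → Kestrel → Stratus → Palisade: 100% × 24% × 13% × 76% × 35% = 0.82992%.
Total: 65% + 19.95% + 2.926% + 0.82992% = 88.70592%.
Rounded: 88.71%.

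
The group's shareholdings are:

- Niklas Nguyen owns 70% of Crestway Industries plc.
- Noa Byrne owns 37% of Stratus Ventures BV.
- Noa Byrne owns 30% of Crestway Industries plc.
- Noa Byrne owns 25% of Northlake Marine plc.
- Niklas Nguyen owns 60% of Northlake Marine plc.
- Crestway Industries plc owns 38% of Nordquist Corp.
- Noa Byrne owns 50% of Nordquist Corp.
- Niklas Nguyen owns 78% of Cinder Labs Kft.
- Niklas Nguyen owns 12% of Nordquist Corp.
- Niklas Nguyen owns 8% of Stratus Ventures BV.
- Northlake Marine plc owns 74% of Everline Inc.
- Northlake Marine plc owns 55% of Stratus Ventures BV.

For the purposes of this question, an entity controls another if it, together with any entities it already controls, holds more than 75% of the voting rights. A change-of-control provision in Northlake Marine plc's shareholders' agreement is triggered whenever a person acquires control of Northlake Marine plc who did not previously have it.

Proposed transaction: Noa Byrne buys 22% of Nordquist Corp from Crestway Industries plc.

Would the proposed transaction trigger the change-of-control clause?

No

The purchase adds only to Noa's holdings (Crestway's stake shrinks), so Noa is the only person who could newly come to control Northlake.
Noa's largest direct stake is 50% in Nordquist, which does not meet the threshold, so Noa controls no company.
In Northlake, Noa's side holds only 25%, not > 75%.
So before the transaction, Noa does not control Northlake.
After the purchase, Noa's direct stake in Nordquist rises to 50% + 22% = 72%, and Crestway's stake falls to 16%.
Noa's side now holds 72% of Nordquist, not > 75%, so Noa still does not control Nordquist.
After the transaction, Noa's side holds 25% of Northlake, not > 75%, so Noa still does not control Northlake.
No new person acquires control, so the clause is not triggered.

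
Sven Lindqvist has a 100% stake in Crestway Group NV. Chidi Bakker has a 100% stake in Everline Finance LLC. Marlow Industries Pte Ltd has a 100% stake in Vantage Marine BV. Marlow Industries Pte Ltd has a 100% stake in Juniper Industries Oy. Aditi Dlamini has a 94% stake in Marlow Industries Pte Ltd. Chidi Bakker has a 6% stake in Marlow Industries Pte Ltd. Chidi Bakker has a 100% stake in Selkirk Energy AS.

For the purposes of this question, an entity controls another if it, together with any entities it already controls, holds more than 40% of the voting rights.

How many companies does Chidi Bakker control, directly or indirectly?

2

Chidi holds 100% of Selkirk, so Chidi controls Selkirk.
Chidi holds 100% of Everline, so Chidi controls Everline.
No other company's threshold is met.
Chidi controls 2 companies.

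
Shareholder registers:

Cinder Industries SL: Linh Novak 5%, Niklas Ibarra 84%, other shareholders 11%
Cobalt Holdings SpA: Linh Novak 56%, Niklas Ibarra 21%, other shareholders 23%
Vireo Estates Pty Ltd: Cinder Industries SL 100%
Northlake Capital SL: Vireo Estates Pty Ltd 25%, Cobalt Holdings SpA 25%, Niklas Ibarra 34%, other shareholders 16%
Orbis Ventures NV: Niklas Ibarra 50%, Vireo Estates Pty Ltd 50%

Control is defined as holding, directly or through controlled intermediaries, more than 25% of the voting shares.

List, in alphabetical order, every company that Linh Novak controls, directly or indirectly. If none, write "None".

Linh holds 56% of Cobalt, so Linh controls Cobalt.
No other company's threshold is met.

Cobalt Holdings SpA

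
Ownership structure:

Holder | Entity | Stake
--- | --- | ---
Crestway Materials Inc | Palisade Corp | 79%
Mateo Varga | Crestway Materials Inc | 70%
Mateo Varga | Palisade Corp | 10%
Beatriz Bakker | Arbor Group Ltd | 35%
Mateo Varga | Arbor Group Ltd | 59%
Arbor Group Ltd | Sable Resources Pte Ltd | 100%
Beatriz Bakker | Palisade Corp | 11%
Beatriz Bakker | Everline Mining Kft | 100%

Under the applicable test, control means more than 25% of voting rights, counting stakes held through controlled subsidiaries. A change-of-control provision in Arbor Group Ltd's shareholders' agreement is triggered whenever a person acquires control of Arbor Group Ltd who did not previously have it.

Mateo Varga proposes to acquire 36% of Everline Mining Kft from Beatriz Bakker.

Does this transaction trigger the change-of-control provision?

The purchase adds only to Mateo's holdings (Beatriz's stake shrinks), so Mateo is the only person who could newly come to control Arbor.
Mateo holds 59% of Arbor, so Mateo controls Arbor.
So Mateo already controls Arbor before the transaction.
After the purchase, Mateo holds 36% of Everline directly, and Beatriz's stake falls to 64%.
Mateo controlled Arbor already, so this is not a new person acquiring control; every other person's position is unchanged or reduced.
No new person acquires control, so the clause is not triggered.

No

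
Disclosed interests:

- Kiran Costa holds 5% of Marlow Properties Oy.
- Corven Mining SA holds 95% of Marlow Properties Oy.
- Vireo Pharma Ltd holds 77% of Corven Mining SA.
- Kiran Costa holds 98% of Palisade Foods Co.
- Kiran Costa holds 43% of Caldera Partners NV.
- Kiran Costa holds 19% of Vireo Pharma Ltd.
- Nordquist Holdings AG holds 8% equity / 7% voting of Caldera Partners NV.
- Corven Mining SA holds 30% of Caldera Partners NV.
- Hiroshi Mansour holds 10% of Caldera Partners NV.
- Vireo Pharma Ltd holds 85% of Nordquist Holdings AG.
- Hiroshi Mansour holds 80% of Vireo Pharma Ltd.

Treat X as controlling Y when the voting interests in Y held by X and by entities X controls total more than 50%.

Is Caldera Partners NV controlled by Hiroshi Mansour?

Hiroshi holds 80% of Vireo, so Hiroshi controls Vireo.
Vireo holds 85% of Nordquist, so Hiroshi controls Nordquist.
Vireo holds 77% of Corven, so Hiroshi controls Corven.
Corven holds 95% of Marlow, so Hiroshi controls Marlow.
In Caldera, Hiroshi's side holds only 7% + 30% + 10% = 47%, not > 50%.
So Hiroshi does not control Caldera.

No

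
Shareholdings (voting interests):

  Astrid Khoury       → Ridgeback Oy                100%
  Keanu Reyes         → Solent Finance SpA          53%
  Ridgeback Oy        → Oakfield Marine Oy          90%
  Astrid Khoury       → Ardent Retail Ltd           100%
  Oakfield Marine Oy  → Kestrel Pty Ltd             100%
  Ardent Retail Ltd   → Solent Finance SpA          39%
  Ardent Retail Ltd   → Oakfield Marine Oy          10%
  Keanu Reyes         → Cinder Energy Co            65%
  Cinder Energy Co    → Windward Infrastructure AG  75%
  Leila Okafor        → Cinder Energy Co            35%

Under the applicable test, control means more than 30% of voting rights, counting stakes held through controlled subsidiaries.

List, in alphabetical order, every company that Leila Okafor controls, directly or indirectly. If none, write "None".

Cinder Energy Co, Windward Infrastructure AG

Leila holds 35% of Cinder, so Leila controls Cinder.
Cinder holds 75% of Windward, so Leila controls Windward.
No other company's threshold is met.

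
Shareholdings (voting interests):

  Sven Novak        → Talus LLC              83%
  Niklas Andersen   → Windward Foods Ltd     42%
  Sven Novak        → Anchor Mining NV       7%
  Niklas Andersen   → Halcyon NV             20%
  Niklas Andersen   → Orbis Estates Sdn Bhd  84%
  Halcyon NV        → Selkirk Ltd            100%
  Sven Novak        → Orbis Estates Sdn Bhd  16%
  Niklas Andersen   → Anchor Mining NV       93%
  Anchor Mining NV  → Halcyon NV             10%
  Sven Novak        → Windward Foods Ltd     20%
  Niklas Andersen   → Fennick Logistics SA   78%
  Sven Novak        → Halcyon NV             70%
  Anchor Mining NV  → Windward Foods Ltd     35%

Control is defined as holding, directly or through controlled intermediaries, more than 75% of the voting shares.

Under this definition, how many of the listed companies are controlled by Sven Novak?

Sven holds 83% of Talus, so Sven controls Talus.
No other company's threshold is met.
Sven controls 1 company.

1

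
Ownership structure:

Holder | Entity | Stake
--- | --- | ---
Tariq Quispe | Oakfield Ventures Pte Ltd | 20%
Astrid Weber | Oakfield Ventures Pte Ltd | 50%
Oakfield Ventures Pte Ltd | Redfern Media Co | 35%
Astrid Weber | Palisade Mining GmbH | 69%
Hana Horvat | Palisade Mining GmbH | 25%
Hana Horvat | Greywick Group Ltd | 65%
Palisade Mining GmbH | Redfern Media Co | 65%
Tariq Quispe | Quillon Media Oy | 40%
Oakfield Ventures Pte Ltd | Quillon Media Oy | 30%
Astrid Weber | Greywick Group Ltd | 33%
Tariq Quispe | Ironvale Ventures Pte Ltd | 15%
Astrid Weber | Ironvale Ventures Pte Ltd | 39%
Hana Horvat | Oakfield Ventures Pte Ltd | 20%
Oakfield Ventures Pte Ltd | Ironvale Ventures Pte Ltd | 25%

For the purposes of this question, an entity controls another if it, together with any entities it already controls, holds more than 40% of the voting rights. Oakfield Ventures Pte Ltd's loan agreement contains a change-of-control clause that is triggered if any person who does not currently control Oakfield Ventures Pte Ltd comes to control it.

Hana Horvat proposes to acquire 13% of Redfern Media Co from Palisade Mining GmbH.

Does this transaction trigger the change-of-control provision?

The purchase adds only to Hana's holdings (Palisade's stake shrinks), so Hana is the only person who could newly come to control Oakfield.
Hana holds 65% of Greywick, so Hana controls Greywick.
In Oakfield, Hana's side holds only 20%, not > 40%.
So before the transaction, Hana does not control Oakfield.
After the purchase, Hana holds 13% of Redfern directly, and Palisade's stake falls to 52%.
Hana's side now holds 13% of Redfern, not > 40%, so Hana still does not control Redfern.
After the transaction, Hana's side holds 20% of Oakfield, not > 40%, so Hana still does not control Oakfield.
No new person acquires control, so the clause is not triggered.

No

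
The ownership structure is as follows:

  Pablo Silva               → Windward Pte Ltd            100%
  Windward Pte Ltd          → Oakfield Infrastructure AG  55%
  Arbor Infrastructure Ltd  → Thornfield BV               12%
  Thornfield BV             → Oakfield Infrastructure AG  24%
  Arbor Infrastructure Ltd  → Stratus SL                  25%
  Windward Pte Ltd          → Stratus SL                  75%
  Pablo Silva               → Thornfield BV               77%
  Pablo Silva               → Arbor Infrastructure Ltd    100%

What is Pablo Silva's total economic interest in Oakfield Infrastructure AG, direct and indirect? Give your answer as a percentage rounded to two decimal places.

Pablo reaches Oakfield along 3 paths.
Via Arbor → Thornfield: 100% × 12% × 24% = 2.88%.
Via Thornfield: 77% × 24% = 18.48%.
Via Windward: 100% × 55% = 55%.
Total: 2.88% + 18.48% + 55% = 76.36%.

76.36%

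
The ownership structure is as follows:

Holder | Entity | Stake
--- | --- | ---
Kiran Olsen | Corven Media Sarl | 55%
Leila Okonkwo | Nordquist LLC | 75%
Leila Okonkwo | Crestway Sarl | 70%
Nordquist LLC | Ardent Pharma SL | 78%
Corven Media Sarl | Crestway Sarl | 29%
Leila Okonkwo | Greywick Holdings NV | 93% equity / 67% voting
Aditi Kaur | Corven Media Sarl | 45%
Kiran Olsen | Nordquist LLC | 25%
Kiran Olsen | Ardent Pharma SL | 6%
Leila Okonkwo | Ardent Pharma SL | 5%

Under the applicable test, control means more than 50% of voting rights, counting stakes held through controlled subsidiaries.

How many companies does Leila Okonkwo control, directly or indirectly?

4

Leila holds 67% of Greywick, so Leila controls Greywick.
Leila holds 75% of Nordquist, so Leila controls Nordquist.
Nordquist and Leila together hold 78% + 5% = 83% of Ardent, so Leila controls Ardent.
Leila holds 70% of Crestway, so Leila controls Crestway.
No other company's threshold is met.
Leila controls 4 companies.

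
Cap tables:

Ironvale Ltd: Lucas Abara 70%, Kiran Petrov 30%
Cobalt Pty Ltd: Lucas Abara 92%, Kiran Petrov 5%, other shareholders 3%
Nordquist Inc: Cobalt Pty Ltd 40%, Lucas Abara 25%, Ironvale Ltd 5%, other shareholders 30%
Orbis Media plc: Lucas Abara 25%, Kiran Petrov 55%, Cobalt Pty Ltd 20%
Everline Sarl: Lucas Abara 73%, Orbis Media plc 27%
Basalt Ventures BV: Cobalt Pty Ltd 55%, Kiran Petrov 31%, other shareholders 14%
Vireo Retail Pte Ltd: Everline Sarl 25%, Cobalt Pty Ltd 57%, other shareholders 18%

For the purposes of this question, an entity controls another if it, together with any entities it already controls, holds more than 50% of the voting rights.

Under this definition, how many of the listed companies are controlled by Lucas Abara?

Lucas holds 70% of Ironvale, so Lucas controls Ironvale.
Lucas holds 92% of Cobalt, so Lucas controls Cobalt.
Cobalt and Lucas and Ironvale together hold 40% + 25% + 5% = 70% of Nordquist, so Lucas controls Nordquist.
Lucas holds 73% of Everline, so Lucas controls Everline.
Cobalt holds 55% of Basalt, so Lucas controls Basalt.
Everline and Cobalt together hold 25% + 57% = 82% of Vireo, so Lucas controls Vireo.
No other company's threshold is met.
Lucas controls 6 companies.

6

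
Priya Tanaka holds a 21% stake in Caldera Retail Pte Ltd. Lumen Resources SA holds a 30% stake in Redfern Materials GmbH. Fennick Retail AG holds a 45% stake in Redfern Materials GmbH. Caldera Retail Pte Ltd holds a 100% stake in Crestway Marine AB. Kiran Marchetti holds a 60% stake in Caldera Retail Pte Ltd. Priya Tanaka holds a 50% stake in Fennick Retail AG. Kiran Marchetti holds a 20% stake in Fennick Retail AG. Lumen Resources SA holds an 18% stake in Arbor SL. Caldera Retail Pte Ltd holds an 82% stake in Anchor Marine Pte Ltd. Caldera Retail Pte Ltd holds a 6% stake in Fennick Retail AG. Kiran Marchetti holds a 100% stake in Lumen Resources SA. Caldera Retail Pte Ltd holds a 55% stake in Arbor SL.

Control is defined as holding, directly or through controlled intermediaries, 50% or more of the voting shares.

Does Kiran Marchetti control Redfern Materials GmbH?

Kiran holds 60% of Caldera, so Kiran controls Caldera.
Kiran holds 100% of Lumen, so Kiran controls Lumen.
Caldera holds 100% of Crestway, so Kiran controls Crestway.
Caldera and Lumen together hold 55% + 18% = 73% of Arbor, so Kiran controls Arbor.
Caldera holds 82% of Anchor, so Kiran controls Anchor.
In Redfern, Kiran's side holds only 30%, not ≥ 50%.
So Kiran does not control Redfern.

No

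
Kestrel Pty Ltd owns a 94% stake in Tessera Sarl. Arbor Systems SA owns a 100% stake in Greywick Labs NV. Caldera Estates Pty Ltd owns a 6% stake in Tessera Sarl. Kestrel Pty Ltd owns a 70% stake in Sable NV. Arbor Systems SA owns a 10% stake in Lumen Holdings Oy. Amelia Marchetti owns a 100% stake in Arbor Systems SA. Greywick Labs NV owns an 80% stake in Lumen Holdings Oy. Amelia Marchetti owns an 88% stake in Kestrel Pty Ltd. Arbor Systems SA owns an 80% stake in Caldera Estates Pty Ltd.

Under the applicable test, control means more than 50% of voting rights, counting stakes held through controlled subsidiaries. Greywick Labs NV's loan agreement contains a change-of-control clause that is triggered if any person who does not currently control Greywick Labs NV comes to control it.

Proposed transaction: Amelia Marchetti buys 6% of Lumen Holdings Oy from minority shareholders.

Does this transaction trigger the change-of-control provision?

The purchase changes only Amelia's holdings, so Amelia is the only person who could newly come to control Greywick.
Amelia holds 100% of Arbor, so Amelia controls Arbor.
Arbor holds 100% of Greywick, so Amelia controls Greywick.
So Amelia already controls Greywick before the transaction.
After the purchase, Amelia holds 6% of Lumen directly.
Amelia controlled Greywick already, so this is not a new person acquiring control; every other person's position is unchanged or reduced.
No new person acquires control, so the clause is not triggered.

No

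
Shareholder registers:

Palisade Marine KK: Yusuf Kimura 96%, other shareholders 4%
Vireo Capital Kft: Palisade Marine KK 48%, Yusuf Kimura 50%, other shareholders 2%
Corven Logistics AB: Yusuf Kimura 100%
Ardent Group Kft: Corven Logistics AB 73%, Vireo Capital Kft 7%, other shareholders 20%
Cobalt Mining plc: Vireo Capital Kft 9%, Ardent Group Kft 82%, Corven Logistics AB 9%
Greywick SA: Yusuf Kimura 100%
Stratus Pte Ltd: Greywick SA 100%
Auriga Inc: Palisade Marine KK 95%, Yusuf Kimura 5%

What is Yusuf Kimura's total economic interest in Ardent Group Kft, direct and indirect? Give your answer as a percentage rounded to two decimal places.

Yusuf reaches Ardent along 3 paths.
Via Corven: 100% × 73% = 73%.
Via Palisade → Vireo: 96% × 48% × 7% = 3.2256%.
Via Vireo: 50% × 7% = 3.5%.
Total: 73% + 3.2256% + 3.5% = 79.7256%.
Rounded: 79.73%.

79.73%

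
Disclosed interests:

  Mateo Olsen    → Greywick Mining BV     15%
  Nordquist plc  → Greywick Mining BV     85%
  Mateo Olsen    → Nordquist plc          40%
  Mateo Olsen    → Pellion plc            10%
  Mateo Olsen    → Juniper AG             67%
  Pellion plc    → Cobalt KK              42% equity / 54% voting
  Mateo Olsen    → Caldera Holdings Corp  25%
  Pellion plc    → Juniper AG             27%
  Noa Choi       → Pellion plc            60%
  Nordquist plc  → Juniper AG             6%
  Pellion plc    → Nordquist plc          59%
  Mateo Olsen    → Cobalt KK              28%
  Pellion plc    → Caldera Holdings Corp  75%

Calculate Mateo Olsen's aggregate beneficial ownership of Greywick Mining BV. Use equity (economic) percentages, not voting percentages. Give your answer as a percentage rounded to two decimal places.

54.02%

Mateo reaches Greywick along 3 paths.
Direct stake: 15% = 15%.
Via Pellion → Nordquist: 10% × 59% × 85% = 5.015%.
Via Nordquist: 40% × 85% = 34%.
Total: 15% + 5.015% + 34% = 54.015%.
Rounded: 54.02%.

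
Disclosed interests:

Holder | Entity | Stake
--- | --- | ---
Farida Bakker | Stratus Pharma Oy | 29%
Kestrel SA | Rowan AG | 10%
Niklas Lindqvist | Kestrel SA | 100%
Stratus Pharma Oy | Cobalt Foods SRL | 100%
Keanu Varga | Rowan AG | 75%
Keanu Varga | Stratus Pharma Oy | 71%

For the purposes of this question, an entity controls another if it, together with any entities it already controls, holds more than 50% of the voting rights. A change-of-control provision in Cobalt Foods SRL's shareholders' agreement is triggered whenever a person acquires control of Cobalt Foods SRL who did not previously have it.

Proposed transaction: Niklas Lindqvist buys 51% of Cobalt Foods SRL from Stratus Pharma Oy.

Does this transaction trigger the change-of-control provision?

The purchase adds only to Niklas's holdings (Stratus's stake shrinks), so Niklas is the only person who could newly come to control Cobalt.
Niklas holds 100% of Kestrel, so Niklas controls Kestrel.
Neither Niklas nor any entity Niklas controls holds any voting interest in Cobalt.
So before the transaction, Niklas does not control Cobalt.
After the purchase, Niklas holds 51% of Cobalt directly, and Stratus's stake falls to 49%.
Niklas holds 51% of Cobalt, so Niklas controls Cobalt.
Niklas did not control Cobalt before and does after, so the clause is triggered.

Yes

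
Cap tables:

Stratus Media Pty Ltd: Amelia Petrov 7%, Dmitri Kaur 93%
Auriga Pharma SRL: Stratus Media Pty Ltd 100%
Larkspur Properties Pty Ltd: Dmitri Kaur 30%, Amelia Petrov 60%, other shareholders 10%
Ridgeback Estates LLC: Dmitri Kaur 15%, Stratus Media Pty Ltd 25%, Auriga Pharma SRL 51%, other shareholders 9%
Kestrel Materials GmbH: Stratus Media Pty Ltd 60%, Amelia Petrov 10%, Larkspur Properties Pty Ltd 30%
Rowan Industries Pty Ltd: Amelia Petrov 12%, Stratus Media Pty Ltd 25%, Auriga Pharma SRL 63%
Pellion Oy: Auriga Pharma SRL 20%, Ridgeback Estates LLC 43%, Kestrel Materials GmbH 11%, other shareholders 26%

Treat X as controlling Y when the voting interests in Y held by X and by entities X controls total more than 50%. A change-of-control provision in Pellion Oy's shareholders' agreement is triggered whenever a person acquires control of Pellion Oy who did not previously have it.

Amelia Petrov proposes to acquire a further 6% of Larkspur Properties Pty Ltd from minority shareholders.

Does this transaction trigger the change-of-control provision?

No

The purchase changes only Amelia's holdings, so Amelia is the only person who could newly come to control Pellion.
Amelia holds 60% of Larkspur, so Amelia controls Larkspur.
Neither Amelia nor any entity Amelia controls holds any voting interest in Pellion.
So before the transaction, Amelia does not control Pellion.
After the purchase, Amelia's direct stake in Larkspur rises to 60% + 6% = 66%.
Amelia holds 66% of Larkspur, so Amelia controls Larkspur.
After the transaction, neither Amelia nor any entity Amelia controls holds a voting interest in Pellion, so Amelia still does not control it.
No new person acquires control, so the clause is not triggered.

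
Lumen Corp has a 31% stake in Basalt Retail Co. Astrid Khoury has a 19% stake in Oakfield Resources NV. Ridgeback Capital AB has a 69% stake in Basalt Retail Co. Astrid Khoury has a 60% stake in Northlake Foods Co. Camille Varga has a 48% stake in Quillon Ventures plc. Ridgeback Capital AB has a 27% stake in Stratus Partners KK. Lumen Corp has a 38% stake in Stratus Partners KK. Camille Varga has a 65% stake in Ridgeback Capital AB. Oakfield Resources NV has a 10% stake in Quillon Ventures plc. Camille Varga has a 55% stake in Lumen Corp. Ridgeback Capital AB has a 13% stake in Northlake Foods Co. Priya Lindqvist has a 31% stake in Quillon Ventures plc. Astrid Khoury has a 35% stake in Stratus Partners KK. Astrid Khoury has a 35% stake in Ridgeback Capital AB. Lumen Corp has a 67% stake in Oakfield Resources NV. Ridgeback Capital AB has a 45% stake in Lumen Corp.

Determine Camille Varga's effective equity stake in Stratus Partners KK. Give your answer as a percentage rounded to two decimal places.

49.57%

Camille reaches Stratus along 3 paths.
Via Ridgeback → Lumen: 65% × 45% × 38% = 11.115%.
Via Lumen: 55% × 38% = 20.9%.
Via Ridgeback: 65% × 27% = 17.55%.
Total: 11.115% + 20.9% + 17.55% = 49.565%.
Rounded: 49.57%.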